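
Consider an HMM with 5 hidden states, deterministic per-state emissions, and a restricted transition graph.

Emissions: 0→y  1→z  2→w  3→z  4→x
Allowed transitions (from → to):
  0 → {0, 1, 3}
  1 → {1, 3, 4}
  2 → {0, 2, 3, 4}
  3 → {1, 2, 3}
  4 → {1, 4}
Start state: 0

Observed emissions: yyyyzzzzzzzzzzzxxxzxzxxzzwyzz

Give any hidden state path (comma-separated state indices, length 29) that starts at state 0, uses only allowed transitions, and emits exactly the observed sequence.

  t0 'y' -> {0}, take 0 (start)
  t1 'y' -> {0}, take 0 (0->0 ok)
  t2 'y' -> {0}, take 0 (0->0 ok)
  t3 'y' -> {0}, take 0 (0->0 ok)
  t4 'z' -> {1,3}, take 1 (0->1 ok)
  t5 'z' -> {1,3}, take 1 (1->1 ok)
  t6 'z' -> {1,3}, take 1 (1->1 ok)
  t7 'z' -> {1,3}, take 3 (1->3 ok)
  t8 'z' -> {1,3}, take 3 (3->3 ok)
  t9 'z' -> {1,3}, take 3 (3->3 ok)
  t10 'z' -> {1,3}, take 1 (3->1 ok)
  t11 'z' -> {1,3}, take 1 (1->1 ok)
  t12 'z' -> {1,3}, take 1 (1->1 ok)
  t13 'z' -> {1,3}, take 3 (1->3 ok)
  t14 'z' -> {1,3}, take 1 (3->1 ok)
  t15 'x' -> {4}, take 4 (1->4 ok)
  t16 'x' -> {4}, take 4 (4->4 ok)
  t17 'x' -> {4}, take 4 (4->4 ok)
  t18 'z' -> {1,3}, take 1 (4->1 ok)
  t19 'x' -> {4}, take 4 (1->4 ok)
  t20 'z' -> {1,3}, take 1 (4->1 ok)
  t21 'x' -> {4}, take 4 (1->4 ok)
  t22 'x' -> {4}, take 4 (4->4 ok)
  t23 'z' -> {1,3}, take 1 (4->1 ok)
  t24 'z' -> {1,3}, take 3 (1->3 ok)
  t25 'w' -> {2}, take 2 (3->2 ok)
  t26 'y' -> {0}, take 0 (2->0 ok)
  t27 'z' -> {1,3}, take 3 (0->3 ok)
  t28 'z' -> {1,3}, take 1 (3->1 ok)

0,0,0,0,1,1,1,3,3,3,1,1,1,3,1,4,4,4,1,4,1,4,4,1,3,2,0,3,1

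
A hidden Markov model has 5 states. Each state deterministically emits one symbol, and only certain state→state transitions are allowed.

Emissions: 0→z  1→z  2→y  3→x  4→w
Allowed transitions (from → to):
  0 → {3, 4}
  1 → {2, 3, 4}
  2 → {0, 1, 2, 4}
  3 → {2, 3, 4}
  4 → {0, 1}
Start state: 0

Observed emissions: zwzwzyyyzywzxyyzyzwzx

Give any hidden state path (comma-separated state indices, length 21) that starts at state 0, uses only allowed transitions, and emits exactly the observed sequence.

  t0 'z' -> {0,1}, take 0 (start)
  t1 'w' -> {4}, take 4 (0->4 ok)
  t2 'z' -> {0,1}, take 0 (4->0 ok)
  t3 'w' -> {4}, take 4 (0->4 ok)
  t4 'z' -> {0,1}, take 1 (4->1 ok)
  t5 'y' -> {2}, take 2 (1->2 ok)
  t6 'y' -> {2}, take 2 (2->2 ok)
  t7 'y' -> {2}, take 2 (2->2 ok)
  t8 'z' -> {0,1}, take 1 (2->1 ok)
  t9 'y' -> {2}, take 2 (1->2 ok)
  t10 'w' -> {4}, take 4 (2->4 ok)
  t11 'z' -> {0,1}, take 0 (4->0 ok)
  t12 'x' -> {3}, take 3 (0->3 ok)
  t13 'y' -> {2}, take 2 (3->2 ok)
  t14 'y' -> {2}, take 2 (2->2 ok)
  t15 'z' -> {0,1}, take 1 (2->1 ok)
  t16 'y' -> {2}, take 2 (1->2 ok)
  t17 'z' -> {0,1}, take 0 (2->0 ok)
  t18 'w' -> {4}, take 4 (0->4 ok)
  t19 'z' -> {0,1}, take 1 (4->1 ok)
  t20 'x' -> {3}, take 3 (1->3 ok)

0,4,0,4,1,2,2,2,1,2,4,0,3,2,2,1,2,0,4,1,3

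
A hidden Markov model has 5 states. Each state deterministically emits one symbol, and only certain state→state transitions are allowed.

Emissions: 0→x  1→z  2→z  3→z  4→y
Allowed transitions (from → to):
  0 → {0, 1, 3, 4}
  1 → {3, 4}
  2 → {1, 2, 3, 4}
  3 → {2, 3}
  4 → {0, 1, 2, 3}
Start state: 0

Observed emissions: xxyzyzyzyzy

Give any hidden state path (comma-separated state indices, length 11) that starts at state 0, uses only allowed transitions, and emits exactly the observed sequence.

0,0,4,1,4,2,4,1,4,1,4

  [0] x  {0}  => 0  start
  [1] x  {0}  => 0  0->0 ok
  [2] y  {4}  => 4  0->4 ok
  [3] z  {1,2,3}  => 1  4->1 ok
  [4] y  {4}  => 4  1->4 ok
  [5] z  {1,2,3}  => 2  4->2 ok
  [6] y  {4}  => 4  2->4 ok
  [7] z  {1,2,3}  => 1  4->1 ok
  [8] y  {4}  => 4  1->4 ok
  [9] z  {1,2,3}  => 1  4->1 ok
  [10] y  {4}  => 4  1->4 ok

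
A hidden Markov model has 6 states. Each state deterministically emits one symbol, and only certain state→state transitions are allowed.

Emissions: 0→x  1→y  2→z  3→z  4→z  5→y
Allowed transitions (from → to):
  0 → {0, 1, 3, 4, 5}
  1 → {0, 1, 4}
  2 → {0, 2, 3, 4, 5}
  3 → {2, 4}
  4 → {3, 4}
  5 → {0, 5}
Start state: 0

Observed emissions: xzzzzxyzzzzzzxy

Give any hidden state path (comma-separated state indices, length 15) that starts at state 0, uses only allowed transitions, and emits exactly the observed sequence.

0,3,2,2,2,0,1,4,4,3,4,3,2,0,5

  0: obs=x cand={0} pick 0 [start]
  1: obs=z cand={2,3,4} pick 3 [0->3 ok]
  2: obs=z cand={2,3,4} pick 2 [3->2 ok]
  3: obs=z cand={2,3,4} pick 2 [2->2 ok]
  4: obs=z cand={2,3,4} pick 2 [2->2 ok]
  5: obs=x cand={0} pick 0 [2->0 ok]
  6: obs=y cand={1,5} pick 1 [0->1 ok]
  7: obs=z cand={2,3,4} pick 4 [1->4 ok]
  8: obs=z cand={2,3,4} pick 4 [4->4 ok]
  9: obs=z cand={2,3,4} pick 3 [4->3 ok]
  10: obs=z cand={2,3,4} pick 4 [3->4 ok]
  11: obs=z cand={2,3,4} pick 3 [4->3 ok]
  12: obs=z cand={2,3,4} pick 2 [3->2 ok]
  13: obs=x cand={0} pick 0 [2->0 ok]
  14: obs=y cand={1,5} pick 5 [0->5 ok]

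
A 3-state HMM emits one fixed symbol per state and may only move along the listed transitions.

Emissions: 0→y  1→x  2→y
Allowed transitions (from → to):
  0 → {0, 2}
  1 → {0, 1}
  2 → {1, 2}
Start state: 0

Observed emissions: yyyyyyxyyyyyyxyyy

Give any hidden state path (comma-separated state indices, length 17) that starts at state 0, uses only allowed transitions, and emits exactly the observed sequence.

  t0 'y' -> {0,2}, take 0 (start)
  t1 'y' -> {0,2}, take 2 (0->2 ok)
  t2 'y' -> {0,2}, take 2 (2->2 ok)
  t3 'y' -> {0,2}, take 2 (2->2 ok)
  t4 'y' -> {0,2}, take 2 (2->2 ok)
  t5 'y' -> {0,2}, take 2 (2->2 ok)
  t6 'x' -> {1}, take 1 (2->1 ok)
  t7 'y' -> {0,2}, take 0 (1->0 ok)
  t8 'y' -> {0,2}, take 0 (0->0 ok)
  t9 'y' -> {0,2}, take 0 (0->0 ok)
  t10 'y' -> {0,2}, take 0 (0->0 ok)
  t11 'y' -> {0,2}, take 2 (0->2 ok)
  t12 'y' -> {0,2}, take 2 (2->2 ok)
  t13 'x' -> {1}, take 1 (2->1 ok)
  t14 'y' -> {0,2}, take 0 (1->0 ok)
  t15 'y' -> {0,2}, take 0 (0->0 ok)
  t16 'y' -> {0,2}, take 0 (0->0 ok)

0,2,2,2,2,2,1,0,0,0,0,2,2,1,0,0,0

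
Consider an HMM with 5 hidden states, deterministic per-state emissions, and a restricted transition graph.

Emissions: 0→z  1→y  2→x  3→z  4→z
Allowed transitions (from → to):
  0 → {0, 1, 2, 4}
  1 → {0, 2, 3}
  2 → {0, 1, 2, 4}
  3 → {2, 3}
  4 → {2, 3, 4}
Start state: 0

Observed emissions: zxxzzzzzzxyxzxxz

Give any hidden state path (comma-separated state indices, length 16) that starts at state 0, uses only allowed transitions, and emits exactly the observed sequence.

  0: obs=z cand={0,3,4} pick 0 [start]
  1: obs=x cand={2} pick 2 [0->2 ok]
  2: obs=x cand={2} pick 2 [2->2 ok]
  3: obs=z cand={0,3,4} pick 0 [2->0 ok]
  4: obs=z cand={0,3,4} pick 0 [0->0 ok]
  5: obs=z cand={0,3,4} pick 0 [0->0 ok]
  6: obs=z cand={0,3,4} pick 4 [0->4 ok]
  7: obs=z cand={0,3,4} pick 4 [4->4 ok]
  8: obs=z cand={0,3,4} pick 3 [4->3 ok]
  9: obs=x cand={2} pick 2 [3->2 ok]
  10: obs=y cand={1} pick 1 [2->1 ok]
  11: obs=x cand={2} pick 2 [1->2 ok]
  12: obs=z cand={0,3,4} pick 0 [2->0 ok]
  13: obs=x cand={2} pick 2 [0->2 ok]
  14: obs=x cand={2} pick 2 [2->2 ok]
  15: obs=z cand={0,3,4} pick 4 [2->4 ok]

0,2,2,0,0,0,4,4,3,2,1,2,0,2,2,4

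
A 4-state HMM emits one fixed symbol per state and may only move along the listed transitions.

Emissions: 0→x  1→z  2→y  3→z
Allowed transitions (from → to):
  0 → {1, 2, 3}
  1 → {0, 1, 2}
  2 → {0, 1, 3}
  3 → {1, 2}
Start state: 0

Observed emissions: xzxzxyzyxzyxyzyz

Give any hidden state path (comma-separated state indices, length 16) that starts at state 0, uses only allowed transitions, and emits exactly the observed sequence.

0,1,0,1,0,2,3,2,0,3,2,0,2,3,2,1

  t0 'x' -> {0}, take 0 (start)
  t1 'z' -> {1,3}, take 1 (0->1 ok)
  t2 'x' -> {0}, take 0 (1->0 ok)
  t3 'z' -> {1,3}, take 1 (0->1 ok)
  t4 'x' -> {0}, take 0 (1->0 ok)
  t5 'y' -> {2}, take 2 (0->2 ok)
  t6 'z' -> {1,3}, take 3 (2->3 ok)
  t7 'y' -> {2}, take 2 (3->2 ok)
  t8 'x' -> {0}, take 0 (2->0 ok)
  t9 'z' -> {1,3}, take 3 (0->3 ok)
  t10 'y' -> {2}, take 2 (3->2 ok)
  t11 'x' -> {0}, take 0 (2->0 ok)
  t12 'y' -> {2}, take 2 (0->2 ok)
  t13 'z' -> {1,3}, take 3 (2->3 ok)
  t14 'y' -> {2}, take 2 (3->2 ok)
  t15 'z' -> {1,3}, take 1 (2->1 ok)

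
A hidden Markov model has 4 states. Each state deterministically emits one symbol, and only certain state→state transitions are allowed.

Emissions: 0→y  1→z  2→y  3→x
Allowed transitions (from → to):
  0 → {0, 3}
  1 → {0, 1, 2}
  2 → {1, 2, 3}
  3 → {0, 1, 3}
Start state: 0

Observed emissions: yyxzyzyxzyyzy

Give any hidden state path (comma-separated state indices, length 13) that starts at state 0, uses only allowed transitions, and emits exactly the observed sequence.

  [0] y  {0,2}  => 0  start
  [1] y  {0,2}  => 0  0->0 ok
  [2] x  {3}  => 3  0->3 ok
  [3] z  {1}  => 1  3->1 ok
  [4] y  {0,2}  => 2  1->2 ok
  [5] z  {1}  => 1  2->1 ok
  [6] y  {0,2}  => 0  1->0 ok
  [7] x  {3}  => 3  0->3 ok
  [8] z  {1}  => 1  3->1 ok
  [9] y  {0,2}  => 2  1->2 ok
  [10] y  {0,2}  => 2  2->2 ok
  [11] z  {1}  => 1  2->1 ok
  [12] y  {0,2}  => 2  1->2 ok

0,0,3,1,2,1,0,3,1,2,2,1,2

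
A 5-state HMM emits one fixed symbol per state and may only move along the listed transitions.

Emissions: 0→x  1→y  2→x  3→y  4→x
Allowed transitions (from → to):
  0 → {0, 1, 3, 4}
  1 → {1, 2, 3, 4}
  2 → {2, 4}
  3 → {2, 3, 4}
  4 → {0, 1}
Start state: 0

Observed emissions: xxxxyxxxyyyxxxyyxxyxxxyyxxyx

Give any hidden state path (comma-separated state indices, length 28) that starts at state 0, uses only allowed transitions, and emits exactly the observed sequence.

0,4,0,0,3,2,2,4,1,3,3,2,4,0,1,3,2,4,1,4,0,0,3,3,2,4,1,2

  t0 'x' -> {0,2,4}, take 0 (start)
  t1 'x' -> {0,2,4}, take 4 (0->4 ok)
  t2 'x' -> {0,2,4}, take 0 (4->0 ok)
  t3 'x' -> {0,2,4}, take 0 (0->0 ok)
  t4 'y' -> {1,3}, take 3 (0->3 ok)
  t5 'x' -> {0,2,4}, take 2 (3->2 ok)
  t6 'x' -> {0,2,4}, take 2 (2->2 ok)
  t7 'x' -> {0,2,4}, take 4 (2->4 ok)
  t8 'y' -> {1,3}, take 1 (4->1 ok)
  t9 'y' -> {1,3}, take 3 (1->3 ok)
  t10 'y' -> {1,3}, take 3 (3->3 ok)
  t11 'x' -> {0,2,4}, take 2 (3->2 ok)
  t12 'x' -> {0,2,4}, take 4 (2->4 ok)
  t13 'x' -> {0,2,4}, take 0 (4->0 ok)
  t14 'y' -> {1,3}, take 1 (0->1 ok)
  t15 'y' -> {1,3}, take 3 (1->3 ok)
  t16 'x' -> {0,2,4}, take 2 (3->2 ok)
  t17 'x' -> {0,2,4}, take 4 (2->4 ok)
  t18 'y' -> {1,3}, take 1 (4->1 ok)
  t19 'x' -> {0,2,4}, take 4 (1->4 ok)
  t20 'x' -> {0,2,4}, take 0 (4->0 ok)
  t21 'x' -> {0,2,4}, take 0 (0->0 ok)
  t22 'y' -> {1,3}, take 3 (0->3 ok)
  t23 'y' -> {1,3}, take 3 (3->3 ok)
  t24 'x' -> {0,2,4}, take 2 (3->2 ok)
  t25 'x' -> {0,2,4}, take 4 (2->4 ok)
  t26 'y' -> {1,3}, take 1 (4->1 ok)
  t27 'x' -> {0,2,4}, take 2 (1->2 ok)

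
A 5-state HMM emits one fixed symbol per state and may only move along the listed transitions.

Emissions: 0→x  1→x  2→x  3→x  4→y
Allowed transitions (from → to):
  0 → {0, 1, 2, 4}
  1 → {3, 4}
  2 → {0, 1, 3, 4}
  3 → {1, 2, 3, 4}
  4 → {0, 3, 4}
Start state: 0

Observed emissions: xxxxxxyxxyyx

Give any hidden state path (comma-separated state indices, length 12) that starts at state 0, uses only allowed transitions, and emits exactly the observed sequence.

  0: obs=x cand={0,1,2,3} pick 0 [start]
  1: obs=x cand={0,1,2,3} pick 2 [0->2 ok]
  2: obs=x cand={0,1,2,3} pick 1 [2->1 ok]
  3: obs=x cand={0,1,2,3} pick 3 [1->3 ok]
  4: obs=x cand={0,1,2,3} pick 3 [3->3 ok]
  5: obs=x cand={0,1,2,3} pick 1 [3->1 ok]
  6: obs=y cand={4} pick 4 [1->4 ok]
  7: obs=x cand={0,1,2,3} pick 3 [4->3 ok]
  8: obs=x cand={0,1,2,3} pick 2 [3->2 ok]
  9: obs=y cand={4} pick 4 [2->4 ok]
  10: obs=y cand={4} pick 4 [4->4 ok]
  11: obs=x cand={0,1,2,3} pick 0 [4->0 ok]

0,2,1,3,3,1,4,3,2,4,4,0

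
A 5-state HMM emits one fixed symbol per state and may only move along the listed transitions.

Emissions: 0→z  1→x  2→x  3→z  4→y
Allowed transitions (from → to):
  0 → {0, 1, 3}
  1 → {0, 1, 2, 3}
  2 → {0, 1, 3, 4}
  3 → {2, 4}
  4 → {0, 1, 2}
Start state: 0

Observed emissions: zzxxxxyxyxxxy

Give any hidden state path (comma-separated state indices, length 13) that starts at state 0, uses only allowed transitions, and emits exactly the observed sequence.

0,0,1,2,1,2,4,2,4,1,1,2,4

  pos 0: z in {0,3}, choose 0; start
  pos 1: z in {0,3}, choose 0; 0->0 ok
  pos 2: x in {1,2}, choose 1; 0->1 ok
  pos 3: x in {1,2}, choose 2; 1->2 ok
  pos 4: x in {1,2}, choose 1; 2->1 ok
  pos 5: x in {1,2}, choose 2; 1->2 ok
  pos 6: y in {4}, choose 4; 2->4 ok
  pos 7: x in {1,2}, choose 2; 4->2 ok
  pos 8: y in {4}, choose 4; 2->4 ok
  pos 9: x in {1,2}, choose 1; 4->1 ok
  pos 10: x in {1,2}, choose 1; 1->1 ok
  pos 11: x in {1,2}, choose 2; 1->2 ok
  pos 12: y in {4}, choose 4; 2->4 ok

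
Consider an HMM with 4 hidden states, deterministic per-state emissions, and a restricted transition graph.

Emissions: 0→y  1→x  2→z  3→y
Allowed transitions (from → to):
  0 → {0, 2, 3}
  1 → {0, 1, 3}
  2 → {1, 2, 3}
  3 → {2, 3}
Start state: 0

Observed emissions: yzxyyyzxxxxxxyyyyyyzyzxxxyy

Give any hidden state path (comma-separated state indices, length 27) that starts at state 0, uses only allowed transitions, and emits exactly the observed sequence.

  t0 'y' -> {0,3}, take 0 (start)
  t1 'z' -> {2}, take 2 (0->2 ok)
  t2 'x' -> {1}, take 1 (2->1 ok)
  t3 'y' -> {0,3}, take 0 (1->0 ok)
  t4 'y' -> {0,3}, take 3 (0->3 ok)
  t5 'y' -> {0,3}, take 3 (3->3 ok)
  t6 'z' -> {2}, take 2 (3->2 ok)
  t7 'x' -> {1}, take 1 (2->1 ok)
  t8 'x' -> {1}, take 1 (1->1 ok)
  t9 'x' -> {1}, take 1 (1->1 ok)
  t10 'x' -> {1}, take 1 (1->1 ok)
  t11 'x' -> {1}, take 1 (1->1 ok)
  t12 'x' -> {1}, take 1 (1->1 ok)
  t13 'y' -> {0,3}, take 0 (1->0 ok)
  t14 'y' -> {0,3}, take 0 (0->0 ok)
  t15 'y' -> {0,3}, take 0 (0->0 ok)
  t16 'y' -> {0,3}, take 0 (0->0 ok)
  t17 'y' -> {0,3}, take 0 (0->0 ok)
  t18 'y' -> {0,3}, take 0 (0->0 ok)
  t19 'z' -> {2}, take 2 (0->2 ok)
  t20 'y' -> {0,3}, take 3 (2->3 ok)
  t21 'z' -> {2}, take 2 (3->2 ok)
  t22 'x' -> {1}, take 1 (2->1 ok)
  t23 'x' -> {1}, take 1 (1->1 ok)
  t24 'x' -> {1}, take 1 (1->1 ok)
  t25 'y' -> {0,3}, take 0 (1->0 ok)
  t26 'y' -> {0,3}, take 0 (0->0 ok)

0,2,1,0,3,3,2,1,1,1,1,1,1,0,0,0,0,0,0,2,3,2,1,1,1,0,0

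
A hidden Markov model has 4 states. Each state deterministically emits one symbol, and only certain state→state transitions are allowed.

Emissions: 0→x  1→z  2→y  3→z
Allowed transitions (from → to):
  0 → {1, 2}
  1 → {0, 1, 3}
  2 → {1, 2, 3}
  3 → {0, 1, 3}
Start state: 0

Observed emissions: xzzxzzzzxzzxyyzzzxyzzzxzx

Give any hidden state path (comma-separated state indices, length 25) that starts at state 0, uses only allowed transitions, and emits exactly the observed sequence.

0,1,1,0,1,1,1,3,0,1,1,0,2,2,3,1,3,0,2,3,1,3,0,1,0

  t0 'x' -> {0}, take 0 (start)
  t1 'z' -> {1,3}, take 1 (0->1 ok)
  t2 'z' -> {1,3}, take 1 (1->1 ok)
  t3 'x' -> {0}, take 0 (1->0 ok)
  t4 'z' -> {1,3}, take 1 (0->1 ok)
  t5 'z' -> {1,3}, take 1 (1->1 ok)
  t6 'z' -> {1,3}, take 1 (1->1 ok)
  t7 'z' -> {1,3}, take 3 (1->3 ok)
  t8 'x' -> {0}, take 0 (3->0 ok)
  t9 'z' -> {1,3}, take 1 (0->1 ok)
  t10 'z' -> {1,3}, take 1 (1->1 ok)
  t11 'x' -> {0}, take 0 (1->0 ok)
  t12 'y' -> {2}, take 2 (0->2 ok)
  t13 'y' -> {2}, take 2 (2->2 ok)
  t14 'z' -> {1,3}, take 3 (2->3 ok)
  t15 'z' -> {1,3}, take 1 (3->1 ok)
  t16 'z' -> {1,3}, take 3 (1->3 ok)
  t17 'x' -> {0}, take 0 (3->0 ok)
  t18 'y' -> {2}, take 2 (0->2 ok)
  t19 'z' -> {1,3}, take 3 (2->3 ok)
  t20 'z' -> {1,3}, take 1 (3->1 ok)
  t21 'z' -> {1,3}, take 3 (1->3 ok)
  t22 'x' -> {0}, take 0 (3->0 ok)
  t23 'z' -> {1,3}, take 1 (0->1 ok)
  t24 'x' -> {0}, take 0 (1->0 ok)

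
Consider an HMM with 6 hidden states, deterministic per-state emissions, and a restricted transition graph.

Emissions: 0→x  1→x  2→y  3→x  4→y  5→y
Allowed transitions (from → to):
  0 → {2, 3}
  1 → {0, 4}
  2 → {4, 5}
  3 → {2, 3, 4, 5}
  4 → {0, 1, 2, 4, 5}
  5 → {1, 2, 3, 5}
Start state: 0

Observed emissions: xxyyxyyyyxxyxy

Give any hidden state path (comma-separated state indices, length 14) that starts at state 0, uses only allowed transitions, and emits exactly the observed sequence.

0,3,4,5,3,2,5,2,5,3,3,5,3,2

  [0] x  {0,1,3}  => 0  start
  [1] x  {0,1,3}  => 3  0->3 ok
  [2] y  {2,4,5}  => 4  3->4 ok
  [3] y  {2,4,5}  => 5  4->5 ok
  [4] x  {0,1,3}  => 3  5->3 ok
  [5] y  {2,4,5}  => 2  3->2 ok
  [6] y  {2,4,5}  => 5  2->5 ok
  [7] y  {2,4,5}  => 2  5->2 ok
  [8] y  {2,4,5}  => 5  2->5 ok
  [9] x  {0,1,3}  => 3  5->3 ok
  [10] x  {0,1,3}  => 3  3->3 ok
  [11] y  {2,4,5}  => 5  3->5 ok
  [12] x  {0,1,3}  => 3  5->3 ok
  [13] y  {2,4,5}  => 2  3->2 ok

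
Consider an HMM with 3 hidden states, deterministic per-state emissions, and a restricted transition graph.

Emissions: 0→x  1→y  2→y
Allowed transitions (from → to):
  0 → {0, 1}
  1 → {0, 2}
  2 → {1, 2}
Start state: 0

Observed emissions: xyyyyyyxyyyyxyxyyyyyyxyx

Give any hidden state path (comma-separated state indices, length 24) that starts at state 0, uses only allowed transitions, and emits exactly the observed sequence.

0,1,2,2,2,2,1,0,1,2,2,1,0,1,0,1,2,2,1,2,1,0,1,0

  [0] x  {0}  => 0  start
  [1] y  {1,2}  => 1  0->1 ok
  [2] y  {1,2}  => 2  1->2 ok
  [3] y  {1,2}  => 2  2->2 ok
  [4] y  {1,2}  => 2  2->2 ok
  [5] y  {1,2}  => 2  2->2 ok
  [6] y  {1,2}  => 1  2->1 ok
  [7] x  {0}  => 0  1->0 ok
  [8] y  {1,2}  => 1  0->1 ok
  [9] y  {1,2}  => 2  1->2 ok
  [10] y  {1,2}  => 2  2->2 ok
  [11] y  {1,2}  => 1  2->1 ok
  [12] x  {0}  => 0  1->0 ok
  [13] y  {1,2}  => 1  0->1 ok
  [14] x  {0}  => 0  1->0 ok
  [15] y  {1,2}  => 1  0->1 ok
  [16] y  {1,2}  => 2  1->2 ok
  [17] y  {1,2}  => 2  2->2 ok
  [18] y  {1,2}  => 1  2->1 ok
  [19] y  {1,2}  => 2  1->2 ok
  [20] y  {1,2}  => 1  2->1 ok
  [21] x  {0}  => 0  1->0 ok
  [22] y  {1,2}  => 1  0->1 ok
  [23] x  {0}  => 0  1->0 ok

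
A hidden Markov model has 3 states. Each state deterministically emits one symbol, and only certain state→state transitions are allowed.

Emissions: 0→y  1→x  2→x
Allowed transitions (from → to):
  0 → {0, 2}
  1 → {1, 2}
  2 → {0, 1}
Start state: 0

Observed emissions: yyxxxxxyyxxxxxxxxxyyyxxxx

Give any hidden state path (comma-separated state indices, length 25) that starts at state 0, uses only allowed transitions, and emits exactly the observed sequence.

0,0,2,1,2,1,2,0,0,2,1,1,1,1,1,1,1,2,0,0,0,2,1,1,2

  pos 0: y in {0}, choose 0; start
  pos 1: y in {0}, choose 0; 0->0 ok
  pos 2: x in {1,2}, choose 2; 0->2 ok
  pos 3: x in {1,2}, choose 1; 2->1 ok
  pos 4: x in {1,2}, choose 2; 1->2 ok
  pos 5: x in {1,2}, choose 1; 2->1 ok
  pos 6: x in {1,2}, choose 2; 1->2 ok
  pos 7: y in {0}, choose 0; 2->0 ok
  pos 8: y in {0}, choose 0; 0->0 ok
  pos 9: x in {1,2}, choose 2; 0->2 ok
  pos 10: x in {1,2}, choose 1; 2->1 ok
  pos 11: x in {1,2}, choose 1; 1->1 ok
  pos 12: x in {1,2}, choose 1; 1->1 ok
  pos 13: x in {1,2}, choose 1; 1->1 ok
  pos 14: x in {1,2}, choose 1; 1->1 ok
  pos 15: x in {1,2}, choose 1; 1->1 ok
  pos 16: x in {1,2}, choose 1; 1->1 ok
  pos 17: x in {1,2}, choose 2; 1->2 ok
  pos 18: y in {0}, choose 0; 2->0 ok
  pos 19: y in {0}, choose 0; 0->0 ok
  pos 20: y in {0}, choose 0; 0->0 ok
  pos 21: x in {1,2}, choose 2; 0->2 ok
  pos 22: x in {1,2}, choose 1; 2->1 ok
  pos 23: x in {1,2}, choose 1; 1->1 ok
  pos 24: x in {1,2}, choose 2; 1->2 ok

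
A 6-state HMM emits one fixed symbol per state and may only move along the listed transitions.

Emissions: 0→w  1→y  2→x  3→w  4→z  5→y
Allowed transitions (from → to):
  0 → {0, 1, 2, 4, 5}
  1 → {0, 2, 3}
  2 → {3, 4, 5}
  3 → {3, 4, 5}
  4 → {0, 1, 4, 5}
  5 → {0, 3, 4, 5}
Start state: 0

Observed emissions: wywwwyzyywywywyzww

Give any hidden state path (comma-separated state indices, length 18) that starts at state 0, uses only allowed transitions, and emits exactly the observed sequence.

  t0 'w' -> {0,3}, take 0 (start)
  t1 'y' -> {1,5}, take 1 (0->1 ok)
  t2 'w' -> {0,3}, take 3 (1->3 ok)
  t3 'w' -> {0,3}, take 3 (3->3 ok)
  t4 'w' -> {0,3}, take 3 (3->3 ok)
  t5 'y' -> {1,5}, take 5 (3->5 ok)
  t6 'z' -> {4}, take 4 (5->4 ok)
  t7 'y' -> {1,5}, take 5 (4->5 ok)
  t8 'y' -> {1,5}, take 5 (5->5 ok)
  t9 'w' -> {0,3}, take 3 (5->3 ok)
  t10 'y' -> {1,5}, take 5 (3->5 ok)
  t11 'w' -> {0,3}, take 3 (5->3 ok)
  t12 'y' -> {1,5}, take 5 (3->5 ok)
  t13 'w' -> {0,3}, take 3 (5->3 ok)
  t14 'y' -> {1,5}, take 5 (3->5 ok)
  t15 'z' -> {4}, take 4 (5->4 ok)
  t16 'w' -> {0,3}, take 0 (4->0 ok)
  t17 'w' -> {0,3}, take 0 (0->0 ok)

0,1,3,3,3,5,4,5,5,3,5,3,5,3,5,4,0,0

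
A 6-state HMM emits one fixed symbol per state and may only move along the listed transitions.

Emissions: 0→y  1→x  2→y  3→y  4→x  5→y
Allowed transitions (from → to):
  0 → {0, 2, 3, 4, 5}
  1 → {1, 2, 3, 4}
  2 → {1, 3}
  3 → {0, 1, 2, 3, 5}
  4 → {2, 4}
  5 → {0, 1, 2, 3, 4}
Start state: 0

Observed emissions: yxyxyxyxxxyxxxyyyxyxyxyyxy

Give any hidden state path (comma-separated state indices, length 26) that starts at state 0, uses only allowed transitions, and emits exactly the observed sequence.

0,4,2,1,2,1,2,1,1,4,2,1,1,1,3,2,3,1,2,1,3,1,2,3,1,3

  pos 0: y in {0,2,3,5}, choose 0; start
  pos 1: x in {1,4}, choose 4; 0->4 ok
  pos 2: y in {0,2,3,5}, choose 2; 4->2 ok
  pos 3: x in {1,4}, choose 1; 2->1 ok
  pos 4: y in {0,2,3,5}, choose 2; 1->2 ok
  pos 5: x in {1,4}, choose 1; 2->1 ok
  pos 6: y in {0,2,3,5}, choose 2; 1->2 ok
  pos 7: x in {1,4}, choose 1; 2->1 ok
  pos 8: x in {1,4}, choose 1; 1->1 ok
  pos 9: x in {1,4}, choose 4; 1->4 ok
  pos 10: y in {0,2,3,5}, choose 2; 4->2 ok
  pos 11: x in {1,4}, choose 1; 2->1 ok
  pos 12: x in {1,4}, choose 1; 1->1 ok
  pos 13: x in {1,4}, choose 1; 1->1 ok
  pos 14: y in {0,2,3,5}, choose 3; 1->3 ok
  pos 15: y in {0,2,3,5}, choose 2; 3->2 ok
  pos 16: y in {0,2,3,5}, choose 3; 2->3 ok
  pos 17: x in {1,4}, choose 1; 3->1 ok
  pos 18: y in {0,2,3,5}, choose 2; 1->2 ok
  pos 19: x in {1,4}, choose 1; 2->1 ok
  pos 20: y in {0,2,3,5}, choose 3; 1->3 ok
  pos 21: x in {1,4}, choose 1; 3->1 ok
  pos 22: y in {0,2,3,5}, choose 2; 1->2 ok
  pos 23: y in {0,2,3,5}, choose 3; 2->3 ok
  pos 24: x in {1,4}, choose 1; 3->1 ok
  pos 25: y in {0,2,3,5}, choose 3; 1->3 ok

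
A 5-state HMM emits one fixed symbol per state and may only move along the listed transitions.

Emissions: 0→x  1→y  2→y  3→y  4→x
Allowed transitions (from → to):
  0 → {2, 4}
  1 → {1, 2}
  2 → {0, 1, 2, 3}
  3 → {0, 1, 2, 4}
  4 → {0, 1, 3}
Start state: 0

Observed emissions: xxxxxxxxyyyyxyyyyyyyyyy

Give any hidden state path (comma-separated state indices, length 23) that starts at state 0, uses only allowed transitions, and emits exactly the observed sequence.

  [0] x  {0,4}  => 0  start
  [1] x  {0,4}  => 4  0->4 ok
  [2] x  {0,4}  => 0  4->0 ok
  [3] x  {0,4}  => 4  0->4 ok
  [4] x  {0,4}  => 0  4->0 ok
  [5] x  {0,4}  => 4  0->4 ok
  [6] x  {0,4}  => 0  4->0 ok
  [7] x  {0,4}  => 4  0->4 ok
  [8] y  {1,2,3}  => 3  4->3 ok
  [9] y  {1,2,3}  => 2  3->2 ok
  [10] y  {1,2,3}  => 1  2->1 ok
  [11] y  {1,2,3}  => 2  1->2 ok
  [12] x  {0,4}  => 0  2->0 ok
  [13] y  {1,2,3}  => 2  0->2 ok
  [14] y  {1,2,3}  => 2  2->2 ok
  [15] y  {1,2,3}  => 1  2->1 ok
  [16] y  {1,2,3}  => 2  1->2 ok
  [17] y  {1,2,3}  => 2  2->2 ok
  [18] y  {1,2,3}  => 3  2->3 ok
  [19] y  {1,2,3}  => 1  3->1 ok
  [20] y  {1,2,3}  => 1  1->1 ok
  [21] y  {1,2,3}  => 2  1->2 ok
  [22] y  {1,2,3}  => 3  2->3 ok

0,4,0,4,0,4,0,4,3,2,1,2,0,2,2,1,2,2,3,1,1,2,3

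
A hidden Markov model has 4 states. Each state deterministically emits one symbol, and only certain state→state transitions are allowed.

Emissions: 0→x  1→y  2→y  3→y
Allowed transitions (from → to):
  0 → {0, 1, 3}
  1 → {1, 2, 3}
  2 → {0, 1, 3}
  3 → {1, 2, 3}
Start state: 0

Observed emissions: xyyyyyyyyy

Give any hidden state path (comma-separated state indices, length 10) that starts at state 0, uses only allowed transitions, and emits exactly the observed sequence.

  [0] x  {0}  => 0  start
  [1] y  {1,2,3}  => 1  0->1 ok
  [2] y  {1,2,3}  => 3  1->3 ok
  [3] y  {1,2,3}  => 1  3->1 ok
  [4] y  {1,2,3}  => 3  1->3 ok
  [5] y  {1,2,3}  => 1  3->1 ok
  [6] y  {1,2,3}  => 2  1->2 ok
  [7] y  {1,2,3}  => 3  2->3 ok
  [8] y  {1,2,3}  => 2  3->2 ok
  [9] y  {1,2,3}  => 1  2->1 ok

0,1,3,1,3,1,2,3,2,1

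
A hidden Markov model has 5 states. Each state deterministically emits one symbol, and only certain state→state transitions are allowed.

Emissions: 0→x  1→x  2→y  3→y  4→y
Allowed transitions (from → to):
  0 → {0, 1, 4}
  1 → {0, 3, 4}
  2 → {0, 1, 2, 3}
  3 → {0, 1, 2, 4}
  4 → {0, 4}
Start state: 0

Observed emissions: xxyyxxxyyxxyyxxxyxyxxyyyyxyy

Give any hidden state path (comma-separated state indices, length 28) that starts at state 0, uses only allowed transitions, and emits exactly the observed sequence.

  0: obs=x cand={0,1} pick 0 [start]
  1: obs=x cand={0,1} pick 1 [0->1 ok]
  2: obs=y cand={2,3,4} pick 3 [1->3 ok]
  3: obs=y cand={2,3,4} pick 2 [3->2 ok]
  4: obs=x cand={0,1} pick 0 [2->0 ok]
  5: obs=x cand={0,1} pick 0 [0->0 ok]
  6: obs=x cand={0,1} pick 1 [0->1 ok]
  7: obs=y cand={2,3,4} pick 4 [1->4 ok]
  8: obs=y cand={2,3,4} pick 4 [4->4 ok]
  9: obs=x cand={0,1} pick 0 [4->0 ok]
  10: obs=x cand={0,1} pick 0 [0->0 ok]
  11: obs=y cand={2,3,4} pick 4 [0->4 ok]
  12: obs=y cand={2,3,4} pick 4 [4->4 ok]
  13: obs=x cand={0,1} pick 0 [4->0 ok]
  14: obs=x cand={0,1} pick 0 [0->0 ok]
  15: obs=x cand={0,1} pick 1 [0->1 ok]
  16: obs=y cand={2,3,4} pick 3 [1->3 ok]
  17: obs=x cand={0,1} pick 1 [3->1 ok]
  18: obs=y cand={2,3,4} pick 4 [1->4 ok]
  19: obs=x cand={0,1} pick 0 [4->0 ok]
  20: obs=x cand={0,1} pick 1 [0->1 ok]
  21: obs=y cand={2,3,4} pick 3 [1->3 ok]
  22: obs=y cand={2,3,4} pick 2 [3->2 ok]
  23: obs=y cand={2,3,4} pick 2 [2->2 ok]
  24: obs=y cand={2,3,4} pick 2 [2->2 ok]
  25: obs=x cand={0,1} pick 1 [2->1 ok]
  26: obs=y cand={2,3,4} pick 4 [1->4 ok]
  27: obs=y cand={2,3,4} pick 4 [4->4 ok]

0,1,3,2,0,0,1,4,4,0,0,4,4,0,0,1,3,1,4,0,1,3,2,2,2,1,4,4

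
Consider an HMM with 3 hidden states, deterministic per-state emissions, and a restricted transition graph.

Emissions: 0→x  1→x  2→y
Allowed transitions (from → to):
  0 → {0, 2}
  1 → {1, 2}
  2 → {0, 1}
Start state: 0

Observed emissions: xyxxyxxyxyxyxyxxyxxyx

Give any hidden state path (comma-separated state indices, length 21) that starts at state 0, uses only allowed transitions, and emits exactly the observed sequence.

  0: obs=x cand={0,1} pick 0 [start]
  1: obs=y cand={2} pick 2 [0->2 ok]
  2: obs=x cand={0,1} pick 1 [2->1 ok]
  3: obs=x cand={0,1} pick 1 [1->1 ok]
  4: obs=y cand={2} pick 2 [1->2 ok]
  5: obs=x cand={0,1} pick 0 [2->0 ok]
  6: obs=x cand={0,1} pick 0 [0->0 ok]
  7: obs=y cand={2} pick 2 [0->2 ok]
  8: obs=x cand={0,1} pick 1 [2->1 ok]
  9: obs=y cand={2} pick 2 [1->2 ok]
  10: obs=x cand={0,1} pick 1 [2->1 ok]
  11: obs=y cand={2} pick 2 [1->2 ok]
  12: obs=x cand={0,1} pick 0 [2->0 ok]
  13: obs=y cand={2} pick 2 [0->2 ok]
  14: obs=x cand={0,1} pick 1 [2->1 ok]
  15: obs=x cand={0,1} pick 1 [1->1 ok]
  16: obs=y cand={2} pick 2 [1->2 ok]
  17: obs=x cand={0,1} pick 0 [2->0 ok]
  18: obs=x cand={0,1} pick 0 [0->0 ok]
  19: obs=y cand={2} pick 2 [0->2 ok]
  20: obs=x cand={0,1} pick 1 [2->1 ok]

0,2,1,1,2,0,0,2,1,2,1,2,0,2,1,1,2,0,0,2,1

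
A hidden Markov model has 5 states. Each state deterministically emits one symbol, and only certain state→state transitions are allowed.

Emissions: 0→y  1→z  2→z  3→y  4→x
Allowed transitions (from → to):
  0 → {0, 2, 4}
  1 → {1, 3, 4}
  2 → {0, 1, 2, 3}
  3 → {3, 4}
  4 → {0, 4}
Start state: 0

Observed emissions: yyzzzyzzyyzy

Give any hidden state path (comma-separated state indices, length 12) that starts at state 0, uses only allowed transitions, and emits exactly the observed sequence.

0,0,2,2,2,0,2,2,0,0,2,3

  t0 'y' -> {0,3}, take 0 (start)
  t1 'y' -> {0,3}, take 0 (0->0 ok)
  t2 'z' -> {1,2}, take 2 (0->2 ok)
  t3 'z' -> {1,2}, take 2 (2->2 ok)
  t4 'z' -> {1,2}, take 2 (2->2 ok)
  t5 'y' -> {0,3}, take 0 (2->0 ok)
  t6 'z' -> {1,2}, take 2 (0->2 ok)
  t7 'z' -> {1,2}, take 2 (2->2 ok)
  t8 'y' -> {0,3}, take 0 (2->0 ok)
  t9 'y' -> {0,3}, take 0 (0->0 ok)
  t10 'z' -> {1,2}, take 2 (0->2 ok)
  t11 'y' -> {0,3}, take 3 (2->3 ok)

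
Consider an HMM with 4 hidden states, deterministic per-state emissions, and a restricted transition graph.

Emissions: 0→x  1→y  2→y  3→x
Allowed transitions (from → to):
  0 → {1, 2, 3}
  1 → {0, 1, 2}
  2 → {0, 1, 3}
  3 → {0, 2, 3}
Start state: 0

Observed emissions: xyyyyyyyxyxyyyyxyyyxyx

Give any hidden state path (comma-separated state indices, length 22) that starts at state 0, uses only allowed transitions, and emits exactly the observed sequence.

  pos 0: x in {0,3}, choose 0; start
  pos 1: y in {1,2}, choose 1; 0->1 ok
  pos 2: y in {1,2}, choose 1; 1->1 ok
  pos 3: y in {1,2}, choose 1; 1->1 ok
  pos 4: y in {1,2}, choose 2; 1->2 ok
  pos 5: y in {1,2}, choose 1; 2->1 ok
  pos 6: y in {1,2}, choose 2; 1->2 ok
  pos 7: y in {1,2}, choose 1; 2->1 ok
  pos 8: x in {0,3}, choose 0; 1->0 ok
  pos 9: y in {1,2}, choose 1; 0->1 ok
  pos 10: x in {0,3}, choose 0; 1->0 ok
  pos 11: y in {1,2}, choose 2; 0->2 ok
  pos 12: y in {1,2}, choose 1; 2->1 ok
  pos 13: y in {1,2}, choose 1; 1->1 ok
  pos 14: y in {1,2}, choose 2; 1->2 ok
  pos 15: x in {0,3}, choose 0; 2->0 ok
  pos 16: y in {1,2}, choose 2; 0->2 ok
  pos 17: y in {1,2}, choose 1; 2->1 ok
  pos 18: y in {1,2}, choose 1; 1->1 ok
  pos 19: x in {0,3}, choose 0; 1->0 ok
  pos 20: y in {1,2}, choose 1; 0->1 ok
  pos 21: x in {0,3}, choose 0; 1->0 ok

0,1,1,1,2,1,2,1,0,1,0,2,1,1,2,0,2,1,1,0,1,0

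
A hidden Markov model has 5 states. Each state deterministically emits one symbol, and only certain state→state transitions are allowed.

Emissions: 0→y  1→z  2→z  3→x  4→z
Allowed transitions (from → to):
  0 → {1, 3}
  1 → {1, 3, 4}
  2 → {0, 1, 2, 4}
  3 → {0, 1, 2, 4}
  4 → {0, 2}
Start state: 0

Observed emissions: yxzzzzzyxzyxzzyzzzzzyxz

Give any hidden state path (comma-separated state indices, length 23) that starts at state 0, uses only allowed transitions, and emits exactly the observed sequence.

  0: obs=y cand={0} pick 0 [start]
  1: obs=x cand={3} pick 3 [0->3 ok]
  2: obs=z cand={1,2,4} pick 4 [3->4 ok]
  3: obs=z cand={1,2,4} pick 2 [4->2 ok]
  4: obs=z cand={1,2,4} pick 1 [2->1 ok]
  5: obs=z cand={1,2,4} pick 4 [1->4 ok]
  6: obs=z cand={1,2,4} pick 2 [4->2 ok]
  7: obs=y cand={0} pick 0 [2->0 ok]
  8: obs=x cand={3} pick 3 [0->3 ok]
  9: obs=z cand={1,2,4} pick 4 [3->4 ok]
  10: obs=y cand={0} pick 0 [4->0 ok]
  11: obs=x cand={3} pick 3 [0->3 ok]
  12: obs=z cand={1,2,4} pick 4 [3->4 ok]
  13: obs=z cand={1,2,4} pick 2 [4->2 ok]
  14: obs=y cand={0} pick 0 [2->0 ok]
  15: obs=z cand={1,2,4} pick 1 [0->1 ok]
  16: obs=z cand={1,2,4} pick 1 [1->1 ok]
  17: obs=z cand={1,2,4} pick 4 [1->4 ok]
  18: obs=z cand={1,2,4} pick 2 [4->2 ok]
  19: obs=z cand={1,2,4} pick 4 [2->4 ok]
  20: obs=y cand={0} pick 0 [4->0 ok]
  21: obs=x cand={3} pick 3 [0->3 ok]
  22: obs=z cand={1,2,4} pick 2 [3->2 ok]

0,3,4,2,1,4,2,0,3,4,0,3,4,2,0,1,1,4,2,4,0,3,2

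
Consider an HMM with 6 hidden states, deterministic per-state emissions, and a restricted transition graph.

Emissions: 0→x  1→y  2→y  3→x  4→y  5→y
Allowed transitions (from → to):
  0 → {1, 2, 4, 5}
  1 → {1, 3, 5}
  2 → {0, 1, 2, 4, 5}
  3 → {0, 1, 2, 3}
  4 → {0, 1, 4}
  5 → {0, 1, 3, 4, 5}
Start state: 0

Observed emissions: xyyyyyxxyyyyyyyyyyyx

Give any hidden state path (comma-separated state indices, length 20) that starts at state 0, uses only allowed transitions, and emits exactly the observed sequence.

  pos 0: x in {0,3}, choose 0; start
  pos 1: y in {1,2,4,5}, choose 4; 0->4 ok
  pos 2: y in {1,2,4,5}, choose 1; 4->1 ok
  pos 3: y in {1,2,4,5}, choose 5; 1->5 ok
  pos 4: y in {1,2,4,5}, choose 5; 5->5 ok
  pos 5: y in {1,2,4,5}, choose 1; 5->1 ok
  pos 6: x in {0,3}, choose 3; 1->3 ok
  pos 7: x in {0,3}, choose 0; 3->0 ok
  pos 8: y in {1,2,4,5}, choose 5; 0->5 ok
  pos 9: y in {1,2,4,5}, choose 4; 5->4 ok
  pos 10: y in {1,2,4,5}, choose 4; 4->4 ok
  pos 11: y in {1,2,4,5}, choose 1; 4->1 ok
  pos 12: y in {1,2,4,5}, choose 1; 1->1 ok
  pos 13: y in {1,2,4,5}, choose 5; 1->5 ok
  pos 14: y in {1,2,4,5}, choose 4; 5->4 ok
  pos 15: y in {1,2,4,5}, choose 4; 4->4 ok
  pos 16: y in {1,2,4,5}, choose 1; 4->1 ok
  pos 17: y in {1,2,4,5}, choose 1; 1->1 ok
  pos 18: y in {1,2,4,5}, choose 5; 1->5 ok
  pos 19: x in {0,3}, choose 3; 5->3 ok

0,4,1,5,5,1,3,0,5,4,4,1,1,5,4,4,1,1,5,3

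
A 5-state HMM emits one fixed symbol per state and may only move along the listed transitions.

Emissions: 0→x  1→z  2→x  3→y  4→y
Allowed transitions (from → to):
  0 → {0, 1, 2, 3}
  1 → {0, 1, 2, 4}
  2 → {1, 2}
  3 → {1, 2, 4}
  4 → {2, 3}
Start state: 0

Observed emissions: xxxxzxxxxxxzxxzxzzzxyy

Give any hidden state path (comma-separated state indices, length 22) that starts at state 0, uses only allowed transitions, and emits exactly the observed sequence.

  0: obs=x cand={0,2} pick 0 [start]
  1: obs=x cand={0,2} pick 2 [0->2 ok]
  2: obs=x cand={0,2} pick 2 [2->2 ok]
  3: obs=x cand={0,2} pick 2 [2->2 ok]
  4: obs=z cand={1} pick 1 [2->1 ok]
  5: obs=x cand={0,2} pick 0 [1->0 ok]
  6: obs=x cand={0,2} pick 0 [0->0 ok]
  7: obs=x cand={0,2} pick 0 [0->0 ok]
  8: obs=x cand={0,2} pick 2 [0->2 ok]
  9: obs=x cand={0,2} pick 2 [2->2 ok]
  10: obs=x cand={0,2} pick 2 [2->2 ok]
  11: obs=z cand={1} pick 1 [2->1 ok]
  12: obs=x cand={0,2} pick 2 [1->2 ok]
  13: obs=x cand={0,2} pick 2 [2->2 ok]
  14: obs=z cand={1} pick 1 [2->1 ok]
  15: obs=x cand={0,2} pick 2 [1->2 ok]
  16: obs=z cand={1} pick 1 [2->1 ok]
  17: obs=z cand={1} pick 1 [1->1 ok]
  18: obs=z cand={1} pick 1 [1->1 ok]
  19: obs=x cand={0,2} pick 0 [1->0 ok]
  20: obs=y cand={3,4} pick 3 [0->3 ok]
  21: obs=y cand={3,4} pick 4 [3->4 ok]

0,2,2,2,1,0,0,0,2,2,2,1,2,2,1,2,1,1,1,0,3,4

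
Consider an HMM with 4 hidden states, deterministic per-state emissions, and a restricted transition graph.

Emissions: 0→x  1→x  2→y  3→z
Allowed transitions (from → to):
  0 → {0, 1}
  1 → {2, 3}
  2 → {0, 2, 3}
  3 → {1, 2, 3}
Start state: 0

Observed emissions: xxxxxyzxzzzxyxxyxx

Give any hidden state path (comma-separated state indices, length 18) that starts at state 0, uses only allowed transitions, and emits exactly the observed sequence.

  0: obs=x cand={0,1} pick 0 [start]
  1: obs=x cand={0,1} pick 0 [0->0 ok]
  2: obs=x cand={0,1} pick 0 [0->0 ok]
  3: obs=x cand={0,1} pick 0 [0->0 ok]
  4: obs=x cand={0,1} pick 1 [0->1 ok]
  5: obs=y cand={2} pick 2 [1->2 ok]
  6: obs=z cand={3} pick 3 [2->3 ok]
  7: obs=x cand={0,1} pick 1 [3->1 ok]
  8: obs=z cand={3} pick 3 [1->3 ok]
  9: obs=z cand={3} pick 3 [3->3 ok]
  10: obs=z cand={3} pick 3 [3->3 ok]
  11: obs=x cand={0,1} pick 1 [3->1 ok]
  12: obs=y cand={2} pick 2 [1->2 ok]
  13: obs=x cand={0,1} pick 0 [2->0 ok]
  14: obs=x cand={0,1} pick 1 [0->1 ok]
  15: obs=y cand={2} pick 2 [1->2 ok]
  16: obs=x cand={0,1} pick 0 [2->0 ok]
  17: obs=x cand={0,1} pick 0 [0->0 ok]

0,0,0,0,1,2,3,1,3,3,3,1,2,0,1,2,0,0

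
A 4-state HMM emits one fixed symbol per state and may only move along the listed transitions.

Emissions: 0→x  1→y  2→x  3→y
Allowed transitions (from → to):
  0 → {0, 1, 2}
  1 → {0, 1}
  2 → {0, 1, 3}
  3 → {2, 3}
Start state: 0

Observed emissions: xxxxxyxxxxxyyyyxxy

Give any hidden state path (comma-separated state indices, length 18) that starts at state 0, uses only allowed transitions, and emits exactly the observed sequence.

0,2,0,0,0,1,0,2,0,0,2,1,1,1,1,0,2,3

  pos 0: x in {0,2}, choose 0; start
  pos 1: x in {0,2}, choose 2; 0->2 ok
  pos 2: x in {0,2}, choose 0; 2->0 ok
  pos 3: x in {0,2}, choose 0; 0->0 ok
  pos 4: x in {0,2}, choose 0; 0->0 ok
  pos 5: y in {1,3}, choose 1; 0->1 ok
  pos 6: x in {0,2}, choose 0; 1->0 ok
  pos 7: x in {0,2}, choose 2; 0->2 ok
  pos 8: x in {0,2}, choose 0; 2->0 ok
  pos 9: x in {0,2}, choose 0; 0->0 ok
  pos 10: x in {0,2}, choose 2; 0->2 ok
  pos 11: y in {1,3}, choose 1; 2->1 ok
  pos 12: y in {1,3}, choose 1; 1->1 ok
  pos 13: y in {1,3}, choose 1; 1->1 ok
  pos 14: y in {1,3}, choose 1; 1->1 ok
  pos 15: x in {0,2}, choose 0; 1->0 ok
  pos 16: x in {0,2}, choose 2; 0->2 ok
  pos 17: y in {1,3}, choose 3; 2->3 ok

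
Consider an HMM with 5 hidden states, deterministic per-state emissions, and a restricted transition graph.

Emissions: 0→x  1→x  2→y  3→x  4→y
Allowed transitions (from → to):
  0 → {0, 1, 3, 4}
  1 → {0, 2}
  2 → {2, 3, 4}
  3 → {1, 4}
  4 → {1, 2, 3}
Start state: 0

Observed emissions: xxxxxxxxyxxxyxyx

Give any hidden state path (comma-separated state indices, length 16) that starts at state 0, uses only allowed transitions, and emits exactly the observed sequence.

  t0 'x' -> {0,1,3}, take 0 (start)
  t1 'x' -> {0,1,3}, take 3 (0->3 ok)
  t2 'x' -> {0,1,3}, take 1 (3->1 ok)
  t3 'x' -> {0,1,3}, take 0 (1->0 ok)
  t4 'x' -> {0,1,3}, take 3 (0->3 ok)
  t5 'x' -> {0,1,3}, take 1 (3->1 ok)
  t6 'x' -> {0,1,3}, take 0 (1->0 ok)
  t7 'x' -> {0,1,3}, take 0 (0->0 ok)
  t8 'y' -> {2,4}, take 4 (0->4 ok)
  t9 'x' -> {0,1,3}, take 1 (4->1 ok)
  t10 'x' -> {0,1,3}, take 0 (1->0 ok)
  t11 'x' -> {0,1,3}, take 3 (0->3 ok)
  t12 'y' -> {2,4}, take 4 (3->4 ok)
  t13 'x' -> {0,1,3}, take 3 (4->3 ok)
  t14 'y' -> {2,4}, take 4 (3->4 ok)
  t15 'x' -> {0,1,3}, take 1 (4->1 ok)

0,3,1,0,3,1,0,0,4,1,0,3,4,3,4,1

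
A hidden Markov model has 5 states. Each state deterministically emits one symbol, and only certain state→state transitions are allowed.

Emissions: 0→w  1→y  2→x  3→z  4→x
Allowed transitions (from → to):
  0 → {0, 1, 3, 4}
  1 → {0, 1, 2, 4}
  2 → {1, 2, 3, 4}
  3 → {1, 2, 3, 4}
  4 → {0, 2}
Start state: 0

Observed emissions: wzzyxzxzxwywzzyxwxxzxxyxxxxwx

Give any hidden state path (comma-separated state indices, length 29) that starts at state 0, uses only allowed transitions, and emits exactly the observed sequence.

  0: obs=w cand={0} pick 0 [start]
  1: obs=z cand={3} pick 3 [0->3 ok]
  2: obs=z cand={3} pick 3 [3->3 ok]
  3: obs=y cand={1} pick 1 [3->1 ok]
  4: obs=x cand={2,4} pick 2 [1->2 ok]
  5: obs=z cand={3} pick 3 [2->3 ok]
  6: obs=x cand={2,4} pick 2 [3->2 ok]
  7: obs=z cand={3} pick 3 [2->3 ok]
  8: obs=x cand={2,4} pick 4 [3->4 ok]
  9: obs=w cand={0} pick 0 [4->0 ok]
  10: obs=y cand={1} pick 1 [0->1 ok]
  11: obs=w cand={0} pick 0 [1->0 ok]
  12: obs=z cand={3} pick 3 [0->3 ok]
  13: obs=z cand={3} pick 3 [3->3 ok]
  14: obs=y cand={1} pick 1 [3->1 ok]
  15: obs=x cand={2,4} pick 4 [1->4 ok]
  16: obs=w cand={0} pick 0 [4->0 ok]
  17: obs=x cand={2,4} pick 4 [0->4 ok]
  18: obs=x cand={2,4} pick 2 [4->2 ok]
  19: obs=z cand={3} pick 3 [2->3 ok]
  20: obs=x cand={2,4} pick 2 [3->2 ok]
  21: obs=x cand={2,4} pick 2 [2->2 ok]
  22: obs=y cand={1} pick 1 [2->1 ok]
  23: obs=x cand={2,4} pick 2 [1->2 ok]
  24: obs=x cand={2,4} pick 2 [2->2 ok]
  25: obs=x cand={2,4} pick 2 [2->2 ok]
  26: obs=x cand={2,4} pick 4 [2->4 ok]
  27: obs=w cand={0} pick 0 [4->0 ok]
  28: obs=x cand={2,4} pick 4 [0->4 ok]

0,3,3,1,2,3,2,3,4,0,1,0,3,3,1,4,0,4,2,3,2,2,1,2,2,2,4,0,4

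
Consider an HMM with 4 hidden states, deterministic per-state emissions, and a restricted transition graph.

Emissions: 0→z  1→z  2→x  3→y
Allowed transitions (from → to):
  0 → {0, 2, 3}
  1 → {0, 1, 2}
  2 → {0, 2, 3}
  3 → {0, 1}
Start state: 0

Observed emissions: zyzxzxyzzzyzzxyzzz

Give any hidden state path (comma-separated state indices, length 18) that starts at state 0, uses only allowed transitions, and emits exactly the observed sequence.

  t0 'z' -> {0,1}, take 0 (start)
  t1 'y' -> {3}, take 3 (0->3 ok)
  t2 'z' -> {0,1}, take 1 (3->1 ok)
  t3 'x' -> {2}, take 2 (1->2 ok)
  t4 'z' -> {0,1}, take 0 (2->0 ok)
  t5 'x' -> {2}, take 2 (0->2 ok)
  t6 'y' -> {3}, take 3 (2->3 ok)
  t7 'z' -> {0,1}, take 1 (3->1 ok)
  t8 'z' -> {0,1}, take 1 (1->1 ok)
  t9 'z' -> {0,1}, take 0 (1->0 ok)
  t10 'y' -> {3}, take 3 (0->3 ok)
  t11 'z' -> {0,1}, take 1 (3->1 ok)
  t12 'z' -> {0,1}, take 0 (1->0 ok)
  t13 'x' -> {2}, take 2 (0->2 ok)
  t14 'y' -> {3}, take 3 (2->3 ok)
  t15 'z' -> {0,1}, take 1 (3->1 ok)
  t16 'z' -> {0,1}, take 1 (1->1 ok)
  t17 'z' -> {0,1}, take 0 (1->0 ok)

0,3,1,2,0,2,3,1,1,0,3,1,0,2,3,1,1,0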